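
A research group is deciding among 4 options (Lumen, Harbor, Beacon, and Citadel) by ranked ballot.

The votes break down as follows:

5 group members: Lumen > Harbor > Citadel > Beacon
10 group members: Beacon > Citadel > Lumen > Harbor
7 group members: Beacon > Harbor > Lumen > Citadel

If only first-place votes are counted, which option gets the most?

Beacon

First-place vote totals:
  Lumen: 5
  Harbor: 0
  Beacon: 17
  Citadel: 0
Beacon has the most first-place votes.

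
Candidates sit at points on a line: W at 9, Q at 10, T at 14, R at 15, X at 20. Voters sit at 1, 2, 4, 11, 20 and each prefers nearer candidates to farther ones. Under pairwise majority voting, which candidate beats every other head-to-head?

With single-peaked preferences on a line, the Condorcet winner is the candidate closest to the median voter.
The median voter (position 4) is closest to W at 9.
Check: W vs Q — voters closer to W: 3 of 5.

W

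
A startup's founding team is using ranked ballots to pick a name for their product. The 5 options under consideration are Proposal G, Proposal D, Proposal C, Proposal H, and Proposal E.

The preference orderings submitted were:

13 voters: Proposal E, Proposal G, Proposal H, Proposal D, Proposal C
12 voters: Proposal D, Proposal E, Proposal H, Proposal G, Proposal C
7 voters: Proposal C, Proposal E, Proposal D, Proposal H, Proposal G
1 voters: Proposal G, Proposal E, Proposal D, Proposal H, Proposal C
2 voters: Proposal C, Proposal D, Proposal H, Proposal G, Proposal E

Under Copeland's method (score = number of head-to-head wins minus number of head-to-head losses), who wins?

Pairwise results:
  Proposal G vs Proposal D: Proposal D wins 21–14.
  Proposal G vs Proposal C: Proposal G wins 26–9.
  Proposal G vs Proposal H: Proposal H wins 21–14.
  Proposal G vs Proposal E: Proposal E wins 32–3.
  Proposal D vs Proposal C: Proposal D wins 26–9.
  Proposal D vs Proposal H: Proposal D wins 22–13.
  Proposal D vs Proposal E: Proposal E wins 21–14.
  Proposal C vs Proposal H: Proposal H wins 26–9.
  Proposal C vs Proposal E: Proposal E wins 26–9.
  Proposal H vs Proposal E: Proposal E wins 33–2.
Copeland scores (wins − losses):
  Proposal G: 1 − 3 = -2
  Proposal D: 3 − 1 = 2
  Proposal C: 0 − 4 = -4
  Proposal H: 2 − 2 = 0
  Proposal E: 4 − 0 = 4
Proposal E has the best Copeland score.

Proposal E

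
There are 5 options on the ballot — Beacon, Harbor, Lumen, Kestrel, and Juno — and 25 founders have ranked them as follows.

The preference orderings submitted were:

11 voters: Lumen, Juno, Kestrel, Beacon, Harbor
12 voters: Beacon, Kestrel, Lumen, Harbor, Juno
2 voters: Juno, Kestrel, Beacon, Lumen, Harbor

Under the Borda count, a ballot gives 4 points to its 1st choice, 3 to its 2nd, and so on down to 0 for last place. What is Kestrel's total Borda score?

64

Borda scores:
  Beacon: 11·1 + 12·4 + 2·2 = 63
  Harbor: 11·0 + 12·1 + 2·0 = 12
  Lumen: 11·4 + 12·2 + 2·1 = 70
  Kestrel: 11·2 + 12·3 + 2·3 = 64
  Juno: 11·3 + 12·0 + 2·4 = 41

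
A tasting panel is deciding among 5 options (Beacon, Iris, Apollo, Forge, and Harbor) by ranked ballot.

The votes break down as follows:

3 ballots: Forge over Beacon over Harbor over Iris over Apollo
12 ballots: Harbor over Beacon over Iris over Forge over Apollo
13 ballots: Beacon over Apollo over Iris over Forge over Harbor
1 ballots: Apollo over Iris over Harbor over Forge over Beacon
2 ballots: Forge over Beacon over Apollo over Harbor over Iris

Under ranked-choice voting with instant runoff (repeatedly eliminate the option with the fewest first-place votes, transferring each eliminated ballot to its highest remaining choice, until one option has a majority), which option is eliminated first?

Iris

Round 1: Beacon 13, Harbor 12, Forge 5, Apollo 1, Iris 0. Iris has the fewest and is eliminated.
Round 2: Beacon 13, Harbor 12, Forge 5, Apollo 1. Apollo has the fewest and is eliminated.
Round 3: Beacon 13, Harbor 13, Forge 5. Forge has the fewest and is eliminated.
Round 4: Beacon 18, Harbor 13. Beacon has a majority.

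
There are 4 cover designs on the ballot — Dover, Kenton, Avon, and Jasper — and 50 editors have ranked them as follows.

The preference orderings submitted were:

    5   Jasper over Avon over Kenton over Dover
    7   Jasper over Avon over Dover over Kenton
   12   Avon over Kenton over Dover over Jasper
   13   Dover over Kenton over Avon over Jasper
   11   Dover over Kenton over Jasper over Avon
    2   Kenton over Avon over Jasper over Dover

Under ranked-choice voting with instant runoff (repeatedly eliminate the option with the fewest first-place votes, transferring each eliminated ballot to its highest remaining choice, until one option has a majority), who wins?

Round 1: Dover 24, Avon 12, Jasper 12, Kenton 2. Kenton has the fewest and is eliminated.
Round 2: Dover 24, Avon 14, Jasper 12. Jasper has the fewest and is eliminated.
Round 3: Avon 26, Dover 24. Avon has a majority.

Avon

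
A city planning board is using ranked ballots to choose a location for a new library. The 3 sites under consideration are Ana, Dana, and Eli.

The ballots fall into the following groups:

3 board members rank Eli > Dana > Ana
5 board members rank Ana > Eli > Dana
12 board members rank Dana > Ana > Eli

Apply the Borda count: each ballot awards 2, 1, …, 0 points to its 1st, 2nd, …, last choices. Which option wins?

Borda scores:
  Ana: 3·0 + 5·2 + 12·1 = 22
  Dana: 3·1 + 5·0 + 12·2 = 27
  Eli: 3·2 + 5·1 + 12·0 = 11
Dana has the highest total.

Dana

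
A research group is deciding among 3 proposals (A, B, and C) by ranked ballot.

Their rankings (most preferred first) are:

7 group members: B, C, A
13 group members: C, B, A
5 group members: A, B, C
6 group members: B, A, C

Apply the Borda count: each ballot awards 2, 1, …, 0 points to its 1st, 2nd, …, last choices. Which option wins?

B

Borda scores:
  A: 7·0 + 13·0 + 5·2 + 6·1 = 16
  B: 7·2 + 13·1 + 5·1 + 6·2 = 44
  C: 7·1 + 13·2 + 5·0 + 6·0 = 33
B has the highest total.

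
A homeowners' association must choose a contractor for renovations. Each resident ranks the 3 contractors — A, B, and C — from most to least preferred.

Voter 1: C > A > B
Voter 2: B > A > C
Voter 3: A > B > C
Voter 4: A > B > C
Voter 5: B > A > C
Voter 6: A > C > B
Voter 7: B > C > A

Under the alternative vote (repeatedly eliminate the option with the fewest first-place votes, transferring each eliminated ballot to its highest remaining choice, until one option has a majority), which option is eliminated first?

Round 1: A 3, B 3, C 1. C has the fewest and is eliminated.
Round 2: A 4, B 3. A has a majority.

C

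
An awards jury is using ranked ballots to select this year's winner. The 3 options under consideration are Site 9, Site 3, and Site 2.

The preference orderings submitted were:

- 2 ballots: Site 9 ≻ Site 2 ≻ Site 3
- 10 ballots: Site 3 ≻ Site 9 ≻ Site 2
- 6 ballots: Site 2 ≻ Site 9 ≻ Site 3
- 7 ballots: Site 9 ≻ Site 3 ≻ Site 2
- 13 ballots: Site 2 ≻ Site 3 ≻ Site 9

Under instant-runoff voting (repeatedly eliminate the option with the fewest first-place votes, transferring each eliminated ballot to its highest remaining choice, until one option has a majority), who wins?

Site 2

Round 1: Site 2 19, Site 3 10, Site 9 9. Site 9 has the fewest and is eliminated.
Round 2: Site 2 21, Site 3 17. Site 2 has a majority.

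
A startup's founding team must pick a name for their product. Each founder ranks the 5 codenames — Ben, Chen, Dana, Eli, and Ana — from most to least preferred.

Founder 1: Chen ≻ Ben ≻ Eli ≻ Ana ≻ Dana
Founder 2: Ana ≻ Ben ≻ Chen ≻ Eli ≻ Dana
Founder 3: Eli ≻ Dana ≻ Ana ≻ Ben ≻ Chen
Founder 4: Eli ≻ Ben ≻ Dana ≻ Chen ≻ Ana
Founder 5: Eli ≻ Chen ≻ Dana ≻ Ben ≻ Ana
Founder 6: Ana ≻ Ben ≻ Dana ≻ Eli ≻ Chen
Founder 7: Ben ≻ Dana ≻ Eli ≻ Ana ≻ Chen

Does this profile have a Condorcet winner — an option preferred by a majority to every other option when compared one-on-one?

Head-to-head results (7 voters total):
Ben vs Chen: Ben wins 5–2.
Ben vs Dana: Ben wins 5–2.
Ben vs Eli: Ben wins 4–3.
Ben vs Ana: Ben wins 4–3.
Chen vs Dana: Dana wins 4–3.
Chen vs Eli: Eli wins 5–2.
Chen vs Ana: Ana wins 4–3.
Dana vs Eli: Eli wins 5–2.
Dana vs Ana: Dana wins 4–3.
Eli vs Ana: Eli wins 5–2.
Ben beats each rival — Chen (5–2), Dana (5–2), Eli (4–3), Ana (4–3) — so Ben is the Condorcet winner.

Yes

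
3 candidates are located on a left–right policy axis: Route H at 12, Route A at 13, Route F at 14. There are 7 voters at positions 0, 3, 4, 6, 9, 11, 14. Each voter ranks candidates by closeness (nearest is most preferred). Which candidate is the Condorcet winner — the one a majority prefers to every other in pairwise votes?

Route H

With single-peaked preferences on a line, the Condorcet winner is the candidate closest to the median voter.
The median voter (position 6) is closest to Route H at 12.
Check: Route H vs Route A — voters closer to Route H: 6 of 7.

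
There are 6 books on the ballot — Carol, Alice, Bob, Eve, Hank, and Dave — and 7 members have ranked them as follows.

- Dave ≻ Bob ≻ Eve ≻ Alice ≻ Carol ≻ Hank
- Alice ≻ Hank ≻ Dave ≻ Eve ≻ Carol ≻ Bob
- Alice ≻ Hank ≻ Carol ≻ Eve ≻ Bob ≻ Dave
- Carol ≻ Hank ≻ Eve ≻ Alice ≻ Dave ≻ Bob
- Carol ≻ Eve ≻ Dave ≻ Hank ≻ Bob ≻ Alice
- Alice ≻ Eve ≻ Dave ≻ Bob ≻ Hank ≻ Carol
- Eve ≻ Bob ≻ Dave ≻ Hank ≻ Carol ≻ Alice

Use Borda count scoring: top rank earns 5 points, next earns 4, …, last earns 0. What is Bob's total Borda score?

12

Borda scores:
  Carol: 1 + 1 + 3 + 5 + 5 + 0 + 1 = 16
  Alice: 2 + 5 + 5 + 2 + 0 + 5 + 0 = 19
  Bob: 4 + 0 + 1 + 0 + 1 + 2 + 4 = 12
  Eve: 3 + 2 + 2 + 3 + 4 + 4 + 5 = 23
  Hank: 0 + 4 + 4 + 4 + 2 + 1 + 2 = 17
  Dave: 5 + 3 + 0 + 1 + 3 + 3 + 3 = 18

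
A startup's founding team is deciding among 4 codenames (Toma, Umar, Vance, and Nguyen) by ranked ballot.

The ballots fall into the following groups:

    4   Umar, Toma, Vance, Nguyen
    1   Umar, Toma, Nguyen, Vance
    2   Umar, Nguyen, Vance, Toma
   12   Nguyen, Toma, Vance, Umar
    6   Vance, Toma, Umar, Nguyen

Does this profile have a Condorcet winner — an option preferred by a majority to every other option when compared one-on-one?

No

Head-to-head results (25 voters total):
Toma vs Umar: Toma wins 18–7.
Toma vs Vance: Toma wins 17–8.
Toma vs Nguyen: Nguyen wins 14–11.
Umar vs Vance: Vance wins 18–7.
Umar vs Nguyen: Umar wins 13–12.
Vance vs Nguyen: Nguyen wins 15–10.
No candidate beats all others: Toma beats Umar beats Nguyen beats Toma, a majority cycle.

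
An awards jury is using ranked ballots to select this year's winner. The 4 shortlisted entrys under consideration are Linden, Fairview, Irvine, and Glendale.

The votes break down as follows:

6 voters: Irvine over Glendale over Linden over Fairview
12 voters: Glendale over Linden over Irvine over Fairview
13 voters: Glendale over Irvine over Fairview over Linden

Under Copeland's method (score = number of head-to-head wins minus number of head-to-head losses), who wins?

Pairwise results:
  Linden vs Fairview: Linden wins 18–13.
  Linden vs Irvine: Irvine wins 19–12.
  Linden vs Glendale: Glendale wins 31–0.
  Fairview vs Irvine: Irvine wins 31–0.
  Fairview vs Glendale: Glendale wins 31–0.
  Irvine vs Glendale: Glendale wins 25–6.
Copeland scores (wins − losses):
  Linden: 1 − 2 = -1
  Fairview: 0 − 3 = -3
  Irvine: 2 − 1 = 1
  Glendale: 3 − 0 = 3
Glendale has the best Copeland score.

Glendale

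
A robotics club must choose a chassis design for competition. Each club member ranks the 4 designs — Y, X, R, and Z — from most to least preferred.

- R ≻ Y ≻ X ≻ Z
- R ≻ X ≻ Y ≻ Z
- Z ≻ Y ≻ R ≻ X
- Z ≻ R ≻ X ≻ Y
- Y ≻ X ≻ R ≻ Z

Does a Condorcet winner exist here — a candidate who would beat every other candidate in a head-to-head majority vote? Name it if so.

R

Head-to-head results (5 voters total):
Y vs X: Y wins 3–2.
Y vs R: R wins 3–2.
Y vs Z: Y wins 3–2.
X vs R: R wins 4–1.
X vs Z: X wins 3–2.
R vs Z: R wins 3–2.
R beats each rival — Y (3–2), X (4–1), Z (3–2) — so R is the Condorcet winner.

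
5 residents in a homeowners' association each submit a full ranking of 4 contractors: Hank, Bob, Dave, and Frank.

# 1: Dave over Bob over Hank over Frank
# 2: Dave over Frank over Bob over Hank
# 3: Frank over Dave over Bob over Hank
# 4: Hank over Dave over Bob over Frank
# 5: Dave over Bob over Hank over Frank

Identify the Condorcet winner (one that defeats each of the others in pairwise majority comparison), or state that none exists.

Dave

Head-to-head results (5 voters total):
Hank vs Bob: Bob wins 4–1.
Hank vs Dave: Dave wins 4–1.
Hank vs Frank: Hank wins 3–2.
Bob vs Dave: Dave wins 5–0.
Bob vs Frank: Bob wins 3–2.
Dave vs Frank: Dave wins 4–1.
Dave beats each rival — Hank (4–1), Bob (5–0), Frank (4–1) — so Dave is the Condorcet winner.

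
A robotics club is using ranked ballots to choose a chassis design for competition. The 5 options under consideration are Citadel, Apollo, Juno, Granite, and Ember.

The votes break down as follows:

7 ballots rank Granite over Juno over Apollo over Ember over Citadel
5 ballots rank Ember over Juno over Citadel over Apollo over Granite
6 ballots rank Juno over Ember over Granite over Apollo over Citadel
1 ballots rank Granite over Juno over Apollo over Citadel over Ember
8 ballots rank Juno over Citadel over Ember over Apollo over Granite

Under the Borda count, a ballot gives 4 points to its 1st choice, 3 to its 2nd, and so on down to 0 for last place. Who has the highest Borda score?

Borda scores:
  Citadel: 7·0 + 5·2 + 6·0 + 1 + 8·3 = 35
  Apollo: 7·2 + 5·1 + 6·1 + 2 + 8·1 = 35
  Juno: 7·3 + 5·3 + 6·4 + 3 + 8·4 = 95
  Granite: 7·4 + 5·0 + 6·2 + 4 + 8·0 = 44
  Ember: 7·1 + 5·4 + 6·3 + 0 + 8·2 = 61
Juno has the highest total.

Juno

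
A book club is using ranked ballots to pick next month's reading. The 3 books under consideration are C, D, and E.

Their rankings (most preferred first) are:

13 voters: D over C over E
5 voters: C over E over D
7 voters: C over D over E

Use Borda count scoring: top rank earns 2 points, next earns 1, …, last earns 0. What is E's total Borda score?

Borda scores:
  C: 13·1 + 5·2 + 7·2 = 37
  D: 13·2 + 5·0 + 7·1 = 33
  E: 13·0 + 5·1 + 7·0 = 5

5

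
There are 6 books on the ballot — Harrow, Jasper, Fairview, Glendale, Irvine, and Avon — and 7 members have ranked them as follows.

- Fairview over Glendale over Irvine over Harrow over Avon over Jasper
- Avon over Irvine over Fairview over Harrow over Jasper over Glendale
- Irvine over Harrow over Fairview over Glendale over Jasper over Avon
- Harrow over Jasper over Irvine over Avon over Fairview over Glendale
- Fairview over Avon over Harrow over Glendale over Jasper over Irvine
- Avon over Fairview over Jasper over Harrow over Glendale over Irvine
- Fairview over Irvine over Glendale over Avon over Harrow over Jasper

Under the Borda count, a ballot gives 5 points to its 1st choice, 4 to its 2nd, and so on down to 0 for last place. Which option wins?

Fairview

Borda scores:
  Harrow: 2 + 2 + 4 + 5 + 3 + 2 + 1 = 19
  Jasper: 0 + 1 + 1 + 4 + 1 + 3 + 0 = 10
  Fairview: 5 + 3 + 3 + 1 + 5 + 4 + 5 = 26
  Glendale: 4 + 0 + 2 + 0 + 2 + 1 + 3 = 12
  Irvine: 3 + 4 + 5 + 3 + 0 + 0 + 4 = 19
  Avon: 1 + 5 + 0 + 2 + 4 + 5 + 2 = 19
Fairview has the highest total.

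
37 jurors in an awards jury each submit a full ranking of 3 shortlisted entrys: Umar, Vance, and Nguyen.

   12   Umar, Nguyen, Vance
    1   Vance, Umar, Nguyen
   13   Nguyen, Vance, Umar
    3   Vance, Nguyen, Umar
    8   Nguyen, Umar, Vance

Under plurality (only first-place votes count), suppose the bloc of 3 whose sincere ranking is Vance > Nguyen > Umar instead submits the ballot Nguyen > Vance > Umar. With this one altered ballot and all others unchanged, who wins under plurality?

First-place totals with the altered ballot: Umar 12, Vance 1, Nguyen 24.
The winner is unchanged: still Nguyen.

Nguyen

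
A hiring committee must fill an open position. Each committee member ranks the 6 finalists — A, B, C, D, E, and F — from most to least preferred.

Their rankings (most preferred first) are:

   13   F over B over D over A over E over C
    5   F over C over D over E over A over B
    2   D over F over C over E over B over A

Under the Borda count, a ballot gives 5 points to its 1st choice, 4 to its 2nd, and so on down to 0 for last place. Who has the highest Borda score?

F

Borda scores:
  A: 13·2 + 5·1 + 2·0 = 31
  B: 13·4 + 5·0 + 2·1 = 54
  C: 13·0 + 5·4 + 2·3 = 26
  D: 13·3 + 5·3 + 2·5 = 64
  E: 13·1 + 5·2 + 2·2 = 27
  F: 13·5 + 5·5 + 2·4 = 98
F has the highest total.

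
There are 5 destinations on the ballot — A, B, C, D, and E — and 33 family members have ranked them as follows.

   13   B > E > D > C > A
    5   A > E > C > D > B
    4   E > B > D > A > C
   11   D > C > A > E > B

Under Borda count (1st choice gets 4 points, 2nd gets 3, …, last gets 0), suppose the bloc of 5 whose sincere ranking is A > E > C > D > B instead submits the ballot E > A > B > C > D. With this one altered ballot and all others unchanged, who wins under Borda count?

E

Borda totals with the altered ballot: A 41, B 74, C 51, D 78, E 86.
The switch changes the winner from D to E.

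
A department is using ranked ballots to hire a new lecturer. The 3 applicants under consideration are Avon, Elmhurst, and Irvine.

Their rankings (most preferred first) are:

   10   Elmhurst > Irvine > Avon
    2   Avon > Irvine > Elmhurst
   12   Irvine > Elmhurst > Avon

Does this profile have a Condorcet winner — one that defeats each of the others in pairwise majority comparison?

Head-to-head results (24 voters total):
Avon vs Elmhurst: Elmhurst wins 22–2.
Avon vs Irvine: Irvine wins 22–2.
Elmhurst vs Irvine: Irvine wins 14–10.
Irvine beats each rival — Avon (22–2), Elmhurst (14–10) — so Irvine is the Condorcet winner.

Yes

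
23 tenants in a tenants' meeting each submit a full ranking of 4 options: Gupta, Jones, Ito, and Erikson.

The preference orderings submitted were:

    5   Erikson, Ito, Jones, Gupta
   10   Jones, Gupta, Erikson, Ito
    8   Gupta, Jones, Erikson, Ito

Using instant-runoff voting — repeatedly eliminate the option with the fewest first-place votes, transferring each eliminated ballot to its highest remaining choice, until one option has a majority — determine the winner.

Jones

Round 1: Jones 10, Gupta 8, Erikson 5, Ito 0. Ito has the fewest and is eliminated.
Round 2: Jones 10, Gupta 8, Erikson 5. Erikson has the fewest and is eliminated.
Round 3: Jones 15, Gupta 8. Jones has a majority.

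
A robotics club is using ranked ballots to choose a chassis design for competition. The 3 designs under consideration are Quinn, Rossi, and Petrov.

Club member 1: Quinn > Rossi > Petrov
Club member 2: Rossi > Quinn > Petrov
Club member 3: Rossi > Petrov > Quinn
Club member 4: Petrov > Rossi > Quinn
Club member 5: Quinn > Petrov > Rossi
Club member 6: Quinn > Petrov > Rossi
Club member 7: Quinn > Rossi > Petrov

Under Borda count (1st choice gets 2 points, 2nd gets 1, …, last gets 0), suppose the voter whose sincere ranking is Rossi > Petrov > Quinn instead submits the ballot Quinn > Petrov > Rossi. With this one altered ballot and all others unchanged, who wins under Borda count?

Borda totals with the altered ballot: Quinn 11, Rossi 5, Petrov 5.
The winner is unchanged: still Quinn.

Quinn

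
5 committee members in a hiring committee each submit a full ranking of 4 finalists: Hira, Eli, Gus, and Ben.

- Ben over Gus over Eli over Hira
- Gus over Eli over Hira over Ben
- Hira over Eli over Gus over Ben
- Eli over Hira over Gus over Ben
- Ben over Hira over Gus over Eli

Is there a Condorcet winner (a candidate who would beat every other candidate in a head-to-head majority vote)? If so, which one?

None — there is no Condorcet winner

Head-to-head results (5 voters total):
Hira vs Eli: Eli wins 3–2.
Hira vs Gus: Hira wins 3–2.
Hira vs Ben: Hira wins 3–2.
Eli vs Gus: Gus wins 3–2.
Eli vs Ben: Eli wins 3–2.
Gus vs Ben: Gus wins 3–2.
No candidate beats all others: Hira beats Gus beats Eli beats Hira, a majority cycle.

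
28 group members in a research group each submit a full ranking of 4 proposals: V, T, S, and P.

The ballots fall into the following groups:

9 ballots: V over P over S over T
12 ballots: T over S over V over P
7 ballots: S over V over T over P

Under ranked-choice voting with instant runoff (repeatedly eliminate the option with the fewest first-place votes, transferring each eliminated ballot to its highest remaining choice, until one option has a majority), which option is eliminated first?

Round 1: T 12, V 9, S 7, P 0. P has the fewest and is eliminated.
Round 2: T 12, V 9, S 7. S has the fewest and is eliminated.
Round 3: V 16, T 12. V has a majority.

P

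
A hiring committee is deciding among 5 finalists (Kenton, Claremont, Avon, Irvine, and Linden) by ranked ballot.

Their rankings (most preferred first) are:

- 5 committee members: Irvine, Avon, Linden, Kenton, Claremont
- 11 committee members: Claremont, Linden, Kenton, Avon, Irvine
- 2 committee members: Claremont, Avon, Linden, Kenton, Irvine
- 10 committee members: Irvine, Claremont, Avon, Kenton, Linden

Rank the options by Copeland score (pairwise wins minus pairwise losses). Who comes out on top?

Pairwise results:
  Kenton vs Claremont: Claremont wins 23–5.
  Kenton vs Avon: Avon wins 17–11.
  Kenton vs Irvine: Irvine wins 15–13.
  Kenton vs Linden: Linden wins 18–10.
  Claremont vs Avon: Claremont wins 23–5.
  Claremont vs Irvine: Irvine wins 15–13.
  Claremont vs Linden: Claremont wins 23–5.
  Avon vs Irvine: Irvine wins 15–13.
  Avon vs Linden: Avon wins 17–11.
  Irvine vs Linden: Irvine wins 15–13.
Copeland scores (wins − losses):
  Kenton: 0 − 4 = -4
  Claremont: 3 − 1 = 2
  Avon: 2 − 2 = 0
  Irvine: 4 − 0 = 4
  Linden: 1 − 3 = -2
Irvine has the best Copeland score.

Irvine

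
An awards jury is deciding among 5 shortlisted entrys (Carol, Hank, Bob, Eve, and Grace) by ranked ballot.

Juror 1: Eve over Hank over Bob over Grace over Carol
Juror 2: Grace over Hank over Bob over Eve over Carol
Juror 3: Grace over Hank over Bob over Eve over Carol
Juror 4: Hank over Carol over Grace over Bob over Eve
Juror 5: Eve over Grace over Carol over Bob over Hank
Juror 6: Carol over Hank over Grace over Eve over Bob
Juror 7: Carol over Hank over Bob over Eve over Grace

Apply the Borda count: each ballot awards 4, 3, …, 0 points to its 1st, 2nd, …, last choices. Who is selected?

Hank

Borda scores:
  Carol: 0 + 0 + 0 + 3 + 2 + 4 + 4 = 13
  Hank: 3 + 3 + 3 + 4 + 0 + 3 + 3 = 19
  Bob: 2 + 2 + 2 + 1 + 1 + 0 + 2 = 10
  Eve: 4 + 1 + 1 + 0 + 4 + 1 + 1 = 12
  Grace: 1 + 4 + 4 + 2 + 3 + 2 + 0 = 16
Hank has the highest total.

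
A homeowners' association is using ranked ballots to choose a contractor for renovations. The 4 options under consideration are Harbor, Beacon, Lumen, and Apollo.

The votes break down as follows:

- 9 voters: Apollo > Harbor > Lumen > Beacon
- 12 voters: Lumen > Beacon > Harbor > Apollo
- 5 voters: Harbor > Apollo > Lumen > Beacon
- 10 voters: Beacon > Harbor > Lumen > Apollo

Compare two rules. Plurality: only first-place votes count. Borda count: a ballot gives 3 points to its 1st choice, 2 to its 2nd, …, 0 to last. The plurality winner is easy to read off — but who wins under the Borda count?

Harbor

Plurality first-place counts: Harbor 5, Beacon 10, Lumen 12, Apollo 9 → Lumen.
Borda totals: Harbor 65, Beacon 54, Lumen 60, Apollo 37 → Harbor.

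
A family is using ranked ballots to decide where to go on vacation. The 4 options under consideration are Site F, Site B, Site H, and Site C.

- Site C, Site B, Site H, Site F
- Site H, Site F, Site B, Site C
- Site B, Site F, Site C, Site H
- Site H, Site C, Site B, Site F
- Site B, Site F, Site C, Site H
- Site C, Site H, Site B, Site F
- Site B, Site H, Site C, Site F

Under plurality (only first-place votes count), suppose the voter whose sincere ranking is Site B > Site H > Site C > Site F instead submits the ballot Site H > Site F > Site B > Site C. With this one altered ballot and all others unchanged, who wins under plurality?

First-place totals with the altered ballot: Site F 0, Site B 2, Site H 3, Site C 2.
The switch changes the winner from Site B to Site H.

Site H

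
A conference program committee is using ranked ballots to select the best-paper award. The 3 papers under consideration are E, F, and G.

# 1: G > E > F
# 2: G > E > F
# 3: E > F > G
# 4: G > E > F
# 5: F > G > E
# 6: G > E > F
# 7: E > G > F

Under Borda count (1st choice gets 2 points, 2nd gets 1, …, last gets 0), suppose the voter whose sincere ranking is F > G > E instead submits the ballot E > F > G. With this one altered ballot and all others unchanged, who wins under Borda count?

Borda totals with the altered ballot: E 10, F 2, G 9.
The switch changes the winner from G to E.

E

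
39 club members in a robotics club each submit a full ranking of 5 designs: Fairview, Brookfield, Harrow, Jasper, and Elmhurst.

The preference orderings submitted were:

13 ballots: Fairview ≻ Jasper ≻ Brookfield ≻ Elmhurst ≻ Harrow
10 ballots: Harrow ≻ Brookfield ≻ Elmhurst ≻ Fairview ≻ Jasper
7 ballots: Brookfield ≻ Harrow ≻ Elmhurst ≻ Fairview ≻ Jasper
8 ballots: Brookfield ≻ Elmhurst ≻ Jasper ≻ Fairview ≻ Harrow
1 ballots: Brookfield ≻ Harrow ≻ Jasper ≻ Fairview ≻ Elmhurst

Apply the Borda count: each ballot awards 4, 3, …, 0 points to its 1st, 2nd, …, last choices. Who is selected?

Borda scores:
  Fairview: 13·4 + 10·1 + 7·1 + 8·1 + 1 = 78
  Brookfield: 13·2 + 10·3 + 7·4 + 8·4 + 4 = 120
  Harrow: 13·0 + 10·4 + 7·3 + 8·0 + 3 = 64
  Jasper: 13·3 + 10·0 + 7·0 + 8·2 + 2 = 57
  Elmhurst: 13·1 + 10·2 + 7·2 + 8·3 + 0 = 71
Brookfield has the highest total.

Brookfield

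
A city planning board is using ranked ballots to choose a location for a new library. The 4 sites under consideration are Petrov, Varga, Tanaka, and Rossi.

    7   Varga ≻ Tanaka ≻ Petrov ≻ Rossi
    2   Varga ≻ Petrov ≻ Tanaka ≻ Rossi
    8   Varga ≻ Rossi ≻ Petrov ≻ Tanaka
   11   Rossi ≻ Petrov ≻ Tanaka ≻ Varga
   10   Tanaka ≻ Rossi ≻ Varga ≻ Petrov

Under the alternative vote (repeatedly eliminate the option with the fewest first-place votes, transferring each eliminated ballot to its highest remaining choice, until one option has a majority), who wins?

Rossi

Round 1: Varga 17, Rossi 11, Tanaka 10, Petrov 0. Petrov has the fewest and is eliminated.
Round 2: Varga 17, Rossi 11, Tanaka 10. Tanaka has the fewest and is eliminated.
Round 3: Rossi 21, Varga 17. Rossi has a majority.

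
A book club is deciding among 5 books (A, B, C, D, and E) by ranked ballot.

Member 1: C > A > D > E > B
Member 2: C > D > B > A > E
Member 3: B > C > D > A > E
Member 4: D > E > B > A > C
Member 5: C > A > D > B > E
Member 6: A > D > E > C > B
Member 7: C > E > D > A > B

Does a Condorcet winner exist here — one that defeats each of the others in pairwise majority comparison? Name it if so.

Head-to-head results (7 voters total):
A vs B: A wins 4–3.
A vs C: C wins 5–2.
A vs D: D wins 4–3.
A vs E: A wins 5–2.
B vs C: C wins 5–2.
B vs D: D wins 6–1.
B vs E: E wins 4–3.
C vs D: C wins 5–2.
C vs E: C wins 5–2.
D vs E: D wins 6–1.
C beats each rival — A (5–2), B (5–2), D (5–2), E (5–2) — so C is the Condorcet winner.

C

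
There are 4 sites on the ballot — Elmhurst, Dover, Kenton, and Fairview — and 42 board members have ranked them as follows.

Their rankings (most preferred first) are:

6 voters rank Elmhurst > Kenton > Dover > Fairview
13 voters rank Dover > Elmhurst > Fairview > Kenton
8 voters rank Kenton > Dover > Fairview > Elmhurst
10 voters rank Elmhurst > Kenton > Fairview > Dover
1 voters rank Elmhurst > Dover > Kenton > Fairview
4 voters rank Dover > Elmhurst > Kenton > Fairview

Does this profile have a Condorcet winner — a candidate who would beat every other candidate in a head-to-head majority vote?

No

Head-to-head results (42 voters total):
Elmhurst vs Dover: Dover wins 25–17.
Elmhurst vs Kenton: Elmhurst wins 34–8.
Elmhurst vs Fairview: Elmhurst wins 34–8.
Dover vs Kenton: Kenton wins 24–18.
Dover vs Fairview: Dover wins 32–10.
Kenton vs Fairview: Kenton wins 29–13.
No candidate beats all others: Elmhurst beats Kenton beats Dover beats Elmhurst, a majority cycle.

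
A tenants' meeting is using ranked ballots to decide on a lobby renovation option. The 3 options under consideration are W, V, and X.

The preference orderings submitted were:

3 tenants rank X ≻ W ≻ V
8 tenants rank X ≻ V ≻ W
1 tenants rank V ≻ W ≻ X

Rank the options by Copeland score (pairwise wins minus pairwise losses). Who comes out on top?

X

Pairwise results:
  W vs V: V wins 9–3.
  W vs X: X wins 11–1.
  V vs X: X wins 11–1.
Copeland scores (wins − losses):
  W: 0 − 2 = -2
  V: 1 − 1 = 0
  X: 2 − 0 = 2
X has the best Copeland score.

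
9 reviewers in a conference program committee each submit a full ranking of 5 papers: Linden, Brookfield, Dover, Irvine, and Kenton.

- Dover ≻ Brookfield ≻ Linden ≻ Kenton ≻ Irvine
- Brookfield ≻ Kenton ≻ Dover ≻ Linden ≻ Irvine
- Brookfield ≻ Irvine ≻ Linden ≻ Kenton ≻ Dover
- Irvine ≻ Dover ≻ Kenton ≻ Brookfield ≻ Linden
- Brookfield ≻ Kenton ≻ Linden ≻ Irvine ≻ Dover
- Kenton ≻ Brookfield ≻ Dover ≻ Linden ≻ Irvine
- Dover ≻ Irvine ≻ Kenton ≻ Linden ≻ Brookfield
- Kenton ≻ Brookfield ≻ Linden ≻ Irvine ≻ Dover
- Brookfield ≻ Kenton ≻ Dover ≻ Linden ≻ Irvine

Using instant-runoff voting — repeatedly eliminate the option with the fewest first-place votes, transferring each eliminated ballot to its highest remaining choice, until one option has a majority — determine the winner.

Brookfield

Round 1: Brookfield 4, Dover 2, Kenton 2, Irvine 1, Linden 0. Linden has the fewest and is eliminated.
Round 2: Brookfield 4, Dover 2, Kenton 2, Irvine 1. Irvine has the fewest and is eliminated.
Round 3: Brookfield 4, Dover 3, Kenton 2. Kenton has the fewest and is eliminated.
Round 4: Brookfield 6, Dover 3. Brookfield has a majority.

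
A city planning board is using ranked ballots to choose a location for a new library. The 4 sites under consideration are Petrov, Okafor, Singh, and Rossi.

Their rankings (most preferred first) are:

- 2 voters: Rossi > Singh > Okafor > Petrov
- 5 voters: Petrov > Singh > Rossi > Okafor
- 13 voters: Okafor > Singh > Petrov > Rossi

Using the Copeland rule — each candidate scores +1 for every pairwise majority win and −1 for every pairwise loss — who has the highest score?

Pairwise results:
  Petrov vs Okafor: Okafor wins 15–5.
  Petrov vs Singh: Singh wins 15–5.
  Petrov vs Rossi: Petrov wins 18–2.
  Okafor vs Singh: Okafor wins 13–7.
  Okafor vs Rossi: Okafor wins 13–7.
  Singh vs Rossi: Singh wins 18–2.
Copeland scores (wins − losses):
  Petrov: 1 − 2 = -1
  Okafor: 3 − 0 = 3
  Singh: 2 − 1 = 1
  Rossi: 0 − 3 = -3
Okafor has the best Copeland score.

Okafor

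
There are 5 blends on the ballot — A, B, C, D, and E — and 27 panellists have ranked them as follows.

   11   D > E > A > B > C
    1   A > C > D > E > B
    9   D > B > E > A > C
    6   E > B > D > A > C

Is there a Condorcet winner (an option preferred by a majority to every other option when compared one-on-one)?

Yes

Head-to-head results (27 voters total):
A vs B: B wins 15–12.
A vs C: A wins 27–0.
A vs D: D wins 26–1.
A vs E: E wins 26–1.
B vs C: B wins 26–1.
B vs D: D wins 21–6.
B vs E: E wins 18–9.
C vs D: D wins 26–1.
C vs E: E wins 26–1.
D vs E: D wins 21–6.
D beats each rival — A (26–1), B (21–6), C (26–1), E (21–6) — so D is the Condorcet winner.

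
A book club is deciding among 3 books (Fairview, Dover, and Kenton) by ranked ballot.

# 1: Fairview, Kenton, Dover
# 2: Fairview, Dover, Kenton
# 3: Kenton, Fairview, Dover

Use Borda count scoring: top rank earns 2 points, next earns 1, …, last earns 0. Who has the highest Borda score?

Borda scores:
  Fairview: 2 + 2 + 1 = 5
  Dover: 0 + 1 + 0 = 1
  Kenton: 1 + 0 + 2 = 3
Fairview has the highest total.

Fairview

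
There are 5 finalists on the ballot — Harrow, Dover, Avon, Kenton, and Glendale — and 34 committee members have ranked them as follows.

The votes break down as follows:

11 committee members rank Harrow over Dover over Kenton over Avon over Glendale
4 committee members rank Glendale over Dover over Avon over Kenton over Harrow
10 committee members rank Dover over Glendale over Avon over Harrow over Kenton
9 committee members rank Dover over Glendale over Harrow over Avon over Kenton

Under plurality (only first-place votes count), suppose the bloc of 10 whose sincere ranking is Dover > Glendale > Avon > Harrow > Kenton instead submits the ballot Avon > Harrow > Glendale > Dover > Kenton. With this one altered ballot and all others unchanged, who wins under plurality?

Harrow

First-place totals with the altered ballot: Harrow 11, Dover 9, Avon 10, Kenton 0, Glendale 4.
The switch changes the winner from Dover to Harrow.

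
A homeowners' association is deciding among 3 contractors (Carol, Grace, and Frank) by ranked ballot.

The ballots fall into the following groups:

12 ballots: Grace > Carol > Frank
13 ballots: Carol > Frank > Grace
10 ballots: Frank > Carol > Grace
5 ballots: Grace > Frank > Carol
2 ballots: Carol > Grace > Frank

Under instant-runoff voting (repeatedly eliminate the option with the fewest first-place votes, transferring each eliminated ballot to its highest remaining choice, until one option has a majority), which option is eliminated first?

Frank

Round 1: Grace 17, Carol 15, Frank 10. Frank has the fewest and is eliminated.
Round 2: Carol 25, Grace 17. Carol has a majority.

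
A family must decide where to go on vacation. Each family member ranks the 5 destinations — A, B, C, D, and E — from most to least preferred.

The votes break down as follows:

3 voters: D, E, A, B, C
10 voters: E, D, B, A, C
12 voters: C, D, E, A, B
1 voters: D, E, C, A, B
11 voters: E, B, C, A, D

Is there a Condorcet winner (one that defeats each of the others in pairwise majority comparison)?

Head-to-head results (37 voters total):
A vs B: B wins 21–16.
A vs C: C wins 24–13.
A vs D: D wins 26–11.
A vs E: E wins 37–0.
B vs C: B wins 24–13.
B vs D: D wins 26–11.
B vs E: E wins 37–0.
C vs D: C wins 23–14.
C vs E: E wins 25–12.
D vs E: E wins 21–16.
E beats each rival — A (37–0), B (37–0), C (25–12), D (21–16) — so E is the Condorcet winner.

Yes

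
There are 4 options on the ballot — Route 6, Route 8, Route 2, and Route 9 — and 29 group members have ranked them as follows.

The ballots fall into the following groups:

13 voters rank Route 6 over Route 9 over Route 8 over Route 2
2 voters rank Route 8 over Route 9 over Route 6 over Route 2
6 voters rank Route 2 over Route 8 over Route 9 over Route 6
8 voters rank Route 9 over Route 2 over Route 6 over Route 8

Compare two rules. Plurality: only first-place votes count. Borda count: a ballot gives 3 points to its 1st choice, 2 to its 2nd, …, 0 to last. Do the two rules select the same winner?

No

Plurality first-place counts: Route 6 13, Route 8 2, Route 2 6, Route 9 8 → Route 6.
Borda totals: Route 6 49, Route 8 31, Route 2 34, Route 9 60 → Route 9.
The two rules disagree: plurality picks Route 6, Borda picks Route 9.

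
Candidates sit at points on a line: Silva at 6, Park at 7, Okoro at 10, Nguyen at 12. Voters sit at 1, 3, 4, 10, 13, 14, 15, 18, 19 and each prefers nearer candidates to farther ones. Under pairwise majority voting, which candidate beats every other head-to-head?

Nguyen

With single-peaked preferences on a line, the Condorcet winner is the candidate closest to the median voter.
The median voter (position 13) is closest to Nguyen at 12.
Check: Nguyen vs Park — voters closer to Nguyen: 6 of 9.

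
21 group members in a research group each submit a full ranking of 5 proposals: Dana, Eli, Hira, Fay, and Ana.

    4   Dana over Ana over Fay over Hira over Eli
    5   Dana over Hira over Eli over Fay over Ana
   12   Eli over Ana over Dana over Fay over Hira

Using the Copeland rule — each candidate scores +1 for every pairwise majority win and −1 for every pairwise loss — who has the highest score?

Eli

Pairwise results:
  Dana vs Eli: Eli wins 12–9.
  Dana vs Hira: Dana wins 21–0.
  Dana vs Fay: Dana wins 21–0.
  Dana vs Ana: Ana wins 12–9.
  Eli vs Hira: Eli wins 12–9.
  Eli vs Fay: Eli wins 17–4.
  Eli vs Ana: Eli wins 17–4.
  Hira vs Fay: Fay wins 16–5.
  Hira vs Ana: Ana wins 16–5.
  Fay vs Ana: Ana wins 16–5.
Copeland scores (wins − losses):
  Dana: 2 − 2 = 0
  Eli: 4 − 0 = 4
  Hira: 0 − 4 = -4
  Fay: 1 − 3 = -2
  Ana: 3 − 1 = 2
Eli has the best Copeland score.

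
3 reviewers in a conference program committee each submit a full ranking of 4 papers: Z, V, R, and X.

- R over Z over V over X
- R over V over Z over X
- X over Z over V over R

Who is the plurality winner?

R

First-place vote totals:
  Z: 0
  V: 0
  R: 2
  X: 1
R has the most first-place votes.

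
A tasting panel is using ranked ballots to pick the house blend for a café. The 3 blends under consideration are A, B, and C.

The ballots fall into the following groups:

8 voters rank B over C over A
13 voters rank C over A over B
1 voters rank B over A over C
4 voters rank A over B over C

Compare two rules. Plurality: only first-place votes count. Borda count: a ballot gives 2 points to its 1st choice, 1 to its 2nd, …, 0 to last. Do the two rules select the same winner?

Plurality first-place counts: A 4, B 9, C 13 → C.
Borda totals: A 22, B 22, C 34 → C.
The two rules agree on C.

Yes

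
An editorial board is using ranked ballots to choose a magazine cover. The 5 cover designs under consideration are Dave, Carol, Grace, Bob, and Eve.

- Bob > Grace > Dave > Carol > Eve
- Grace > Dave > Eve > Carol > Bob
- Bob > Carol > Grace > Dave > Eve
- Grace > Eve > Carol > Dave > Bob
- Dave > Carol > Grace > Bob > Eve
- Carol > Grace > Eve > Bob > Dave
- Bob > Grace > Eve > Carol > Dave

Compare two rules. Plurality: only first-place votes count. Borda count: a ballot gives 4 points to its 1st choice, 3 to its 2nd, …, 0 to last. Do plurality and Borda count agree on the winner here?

No

Plurality first-place counts: Dave 1, Carol 1, Grace 2, Bob 3, Eve 0 → Bob.
Borda totals: Dave 11, Carol 15, Grace 21, Bob 14, Eve 9 → Grace.
The two rules disagree: plurality picks Bob, Borda picks Grace.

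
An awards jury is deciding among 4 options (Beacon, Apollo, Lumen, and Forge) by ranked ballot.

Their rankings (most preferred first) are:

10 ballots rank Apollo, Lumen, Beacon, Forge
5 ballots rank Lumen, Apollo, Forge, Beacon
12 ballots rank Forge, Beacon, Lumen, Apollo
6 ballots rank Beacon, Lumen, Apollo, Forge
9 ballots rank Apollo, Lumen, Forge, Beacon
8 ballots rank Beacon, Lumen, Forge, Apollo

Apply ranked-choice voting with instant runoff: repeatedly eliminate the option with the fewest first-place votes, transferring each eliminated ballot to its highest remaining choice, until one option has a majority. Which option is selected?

Beacon

Round 1: Apollo 19, Beacon 14, Forge 12, Lumen 5. Lumen has the fewest and is eliminated.
Round 2: Apollo 24, Beacon 14, Forge 12. Forge has the fewest and is eliminated.
Round 3: Beacon 26, Apollo 24. Beacon has a majority.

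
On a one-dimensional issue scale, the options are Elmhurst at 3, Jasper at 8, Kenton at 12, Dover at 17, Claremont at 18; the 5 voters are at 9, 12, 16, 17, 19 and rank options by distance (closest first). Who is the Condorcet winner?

With single-peaked preferences on a line, the Condorcet winner is the candidate closest to the median voter.
The median voter (position 16) is closest to Dover at 17.
Check: Dover vs Jasper — voters closer to Dover: 3 of 5.

Dover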